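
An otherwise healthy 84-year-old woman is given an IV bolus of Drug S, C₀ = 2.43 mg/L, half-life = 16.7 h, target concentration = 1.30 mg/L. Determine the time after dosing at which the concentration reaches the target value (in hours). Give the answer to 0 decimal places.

k = ln2 / t½ = 0.693147 / 16.7 = 0.04151 h⁻¹
t = ln(C₀ / C) / k = ln(2.430 / 1.30) / 0.04151
  = ln(1.869) / 0.04151 = 0.6254 / 0.04151 = 15.07 h

15 h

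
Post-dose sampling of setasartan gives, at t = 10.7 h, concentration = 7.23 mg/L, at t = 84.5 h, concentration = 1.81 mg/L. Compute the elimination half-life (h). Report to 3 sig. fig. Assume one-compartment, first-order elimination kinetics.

k = ln(C₁/C₂) / (t₂ − t₁) = ln(7.23/1.81) / (84.5 − 10.7)
  = 1.385 / 73.80 = 0.01877 h⁻¹
t½ = ln2 / k = 0.693147 / 0.01877 = 36.93 h

36.9 h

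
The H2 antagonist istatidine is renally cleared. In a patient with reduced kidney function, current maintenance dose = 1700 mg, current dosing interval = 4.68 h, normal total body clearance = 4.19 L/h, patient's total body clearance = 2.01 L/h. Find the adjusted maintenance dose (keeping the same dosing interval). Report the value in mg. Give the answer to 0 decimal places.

To keep the same average steady-state level, dosing rate must scale with clearance.
CL ratio = 2.01 / 4.19 = 0.4797
New dose (same interval) = 1700 × 0.4797 = 815.5 mg

816 mg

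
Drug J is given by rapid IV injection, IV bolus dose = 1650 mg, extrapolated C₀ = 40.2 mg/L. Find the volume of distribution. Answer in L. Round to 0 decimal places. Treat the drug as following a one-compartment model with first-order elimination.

41 L

Vd = Dose / C₀ = 1650 / 40.2 = 41.04 L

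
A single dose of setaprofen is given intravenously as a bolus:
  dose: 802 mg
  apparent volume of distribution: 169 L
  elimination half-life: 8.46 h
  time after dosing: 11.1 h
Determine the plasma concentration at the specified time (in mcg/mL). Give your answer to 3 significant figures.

C₀ = Dose / Vd = 802.0 / 169 = 4.746 mg/L
k = ln2 / t½ = 0.693147 / 8.46 = 0.08193 h⁻¹
C = C₀ · e^(−k·t) = 4.746 × e^(−0.08193 × 11.1)
  = 4.746 × 0.4028 = 1.912 mg/L
(1.912 mg/L = 1.912 mcg/mL)

1.91 mcg/mL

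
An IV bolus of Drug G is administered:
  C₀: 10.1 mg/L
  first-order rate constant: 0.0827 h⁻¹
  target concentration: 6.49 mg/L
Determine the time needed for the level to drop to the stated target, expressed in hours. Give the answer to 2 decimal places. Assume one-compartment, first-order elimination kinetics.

5.35 h

t = ln(C₀ / C) / k = ln(10.10 / 6.49) / 0.08270
  = ln(1.556) / 0.08270 = 0.4421 / 0.08270 = 5.346 h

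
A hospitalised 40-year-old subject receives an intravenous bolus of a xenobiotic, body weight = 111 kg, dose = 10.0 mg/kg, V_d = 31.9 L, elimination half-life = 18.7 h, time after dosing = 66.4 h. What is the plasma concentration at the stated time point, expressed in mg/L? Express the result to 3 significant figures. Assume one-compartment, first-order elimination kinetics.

2.97 mg/L

Total dose = 10.0 × 111 = 1110 mg
C₀ = Dose / Vd = 1110 / 31.9 = 34.80 mg/L
k = ln2 / t½ = 0.693147 / 18.7 = 0.03707 h⁻¹
C = C₀ · e^(−k·t) = 34.80 × e^(−0.03707 × 66.4)
  = 34.80 × 0.08531 = 2.969 mg/L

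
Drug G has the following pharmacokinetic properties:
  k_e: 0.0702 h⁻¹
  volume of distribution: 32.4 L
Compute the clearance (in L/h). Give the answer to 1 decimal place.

CL = k × Vd = 0.0702 × 32.4 = 2.274 L/h

2.3 L/h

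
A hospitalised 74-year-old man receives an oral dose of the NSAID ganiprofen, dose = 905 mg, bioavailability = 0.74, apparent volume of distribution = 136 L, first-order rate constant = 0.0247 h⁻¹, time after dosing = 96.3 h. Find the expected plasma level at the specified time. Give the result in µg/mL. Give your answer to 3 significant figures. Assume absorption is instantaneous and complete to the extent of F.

0.456 µg/mL

Amount reaching circulation = F × Dose = 0.74 × 905.0 = 669.7 mg
C₀ = F·Dose / Vd = 669.7 / 136 = 4.924 mg/L
C = C₀ · e^(−k·t) = 4.924 × e^(−0.02470 × 96.3)
  = 4.924 × 0.09268 = 0.4564 mg/L
(0.4564 mg/L = 0.4564 µg/mL)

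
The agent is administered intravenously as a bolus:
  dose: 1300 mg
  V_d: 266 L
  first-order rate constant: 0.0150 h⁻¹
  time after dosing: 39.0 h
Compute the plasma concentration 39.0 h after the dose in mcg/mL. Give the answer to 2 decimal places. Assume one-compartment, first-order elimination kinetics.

C₀ = Dose / Vd = 1300 / 266 = 4.887 mg/L
C = C₀ · e^(−k·t) = 4.887 × e^(−0.01500 × 39.0)
  = 4.887 × 0.5571 = 2.723 mg/L
(2.723 mg/L = 2.723 mcg/mL)

2.72 mcg/mL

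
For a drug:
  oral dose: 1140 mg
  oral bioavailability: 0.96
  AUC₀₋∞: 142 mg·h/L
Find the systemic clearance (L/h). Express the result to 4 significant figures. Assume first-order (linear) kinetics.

7.707 L/h

CL = F·Dose / AUC = 0.96 × 1140 / 142 = 7.707 L/h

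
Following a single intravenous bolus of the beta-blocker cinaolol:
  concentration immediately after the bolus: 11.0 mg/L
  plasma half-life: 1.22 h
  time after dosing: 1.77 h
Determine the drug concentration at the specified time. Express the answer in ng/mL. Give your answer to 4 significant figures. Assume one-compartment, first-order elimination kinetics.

k = ln2 / t½ = 0.693147 / 1.22 = 0.5682 h⁻¹
C = C₀ · e^(−k·t) = 11.00 × e^(−0.5682 × 1.77)
  = 11.00 × 0.3658 = 4.024 mg/L
Convert: 4.024 mg/L × 1000 = 4024 ng/mL

4024 ng/mL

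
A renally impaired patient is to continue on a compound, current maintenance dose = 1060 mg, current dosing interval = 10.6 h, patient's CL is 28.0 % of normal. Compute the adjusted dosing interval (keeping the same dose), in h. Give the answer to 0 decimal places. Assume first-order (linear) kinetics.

38 h

To keep the same average steady-state level, dosing rate must scale with clearance.
CL ratio = 28.0 / 100 = 0.2800
New interval (same dose) = 10.6 / 0.2800 = 37.86 h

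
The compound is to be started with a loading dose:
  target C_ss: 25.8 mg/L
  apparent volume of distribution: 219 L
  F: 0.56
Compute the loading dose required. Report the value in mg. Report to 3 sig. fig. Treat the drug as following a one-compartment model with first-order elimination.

10100 mg

LD = Css × Vd / F = 25.8 × 219 / 0.56 = 10090 mg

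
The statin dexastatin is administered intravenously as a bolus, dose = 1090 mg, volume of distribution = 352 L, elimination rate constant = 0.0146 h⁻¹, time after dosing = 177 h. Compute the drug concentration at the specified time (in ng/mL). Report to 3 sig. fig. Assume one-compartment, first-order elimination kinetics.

234 ng/mL

C₀ = Dose / Vd = 1090 / 352 = 3.097 mg/L
C = C₀ · e^(−k·t) = 3.097 × e^(−0.01460 × 177)
  = 3.097 × 0.07546 = 0.2337 mg/L
Convert: 0.2337 mg/L × 1000 = 233.7 ng/mL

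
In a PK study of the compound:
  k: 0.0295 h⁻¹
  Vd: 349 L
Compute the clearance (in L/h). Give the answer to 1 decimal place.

10.3 L/h

CL = k × Vd = 0.0295 × 349 = 10.30 L/h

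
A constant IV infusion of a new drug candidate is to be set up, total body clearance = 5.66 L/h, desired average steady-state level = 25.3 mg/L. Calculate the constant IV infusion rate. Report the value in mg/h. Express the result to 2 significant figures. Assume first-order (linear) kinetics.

140 mg/h

At steady state, infusion rate R₀ = Css × CL = 25.3 × 5.660 = 143.2 mg/h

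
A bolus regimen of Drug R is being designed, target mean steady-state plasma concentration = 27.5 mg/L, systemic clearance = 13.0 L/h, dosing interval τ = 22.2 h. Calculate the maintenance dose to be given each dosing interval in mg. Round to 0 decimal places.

At steady state, Dose/τ = Css × CL.
Dose = Css × CL × τ = 27.5 × 13.00 × 22.2 = 7937 mg

7937 mg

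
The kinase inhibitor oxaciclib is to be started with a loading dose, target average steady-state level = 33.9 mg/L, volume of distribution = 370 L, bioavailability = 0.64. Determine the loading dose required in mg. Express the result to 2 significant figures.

LD = Css × Vd / F = 33.9 × 370 / 0.64 = 19600 mg

20000 mg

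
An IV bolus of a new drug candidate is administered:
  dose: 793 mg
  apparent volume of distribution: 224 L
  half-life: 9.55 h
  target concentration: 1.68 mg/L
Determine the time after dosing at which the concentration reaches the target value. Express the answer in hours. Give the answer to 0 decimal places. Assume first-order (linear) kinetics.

10 h

C₀ = Dose / Vd = 793.0 / 224 = 3.540 mg/L
k = ln2 / t½ = 0.693147 / 9.55 = 0.07258 h⁻¹
t = ln(C₀ / C) / k = ln(3.540 / 1.68) / 0.07258
  = ln(2.107) / 0.07258 = 0.7453 / 0.07258 = 10.27 h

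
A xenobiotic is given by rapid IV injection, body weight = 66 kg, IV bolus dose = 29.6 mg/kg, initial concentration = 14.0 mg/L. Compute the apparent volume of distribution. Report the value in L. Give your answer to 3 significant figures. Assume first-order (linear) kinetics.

140 L

Dose = 29.6 × 66 = 1954 mg
Vd = Dose / C₀ = 1954 / 14.0 = 139.6 L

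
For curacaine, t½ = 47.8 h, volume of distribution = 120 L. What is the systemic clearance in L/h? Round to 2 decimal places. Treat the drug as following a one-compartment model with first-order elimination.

k = ln2 / t½ = 0.693147 / 47.8 = 0.01450 h⁻¹
CL = k × Vd = 0.01450 × 120 = 1.740 L/h

1.74 L/h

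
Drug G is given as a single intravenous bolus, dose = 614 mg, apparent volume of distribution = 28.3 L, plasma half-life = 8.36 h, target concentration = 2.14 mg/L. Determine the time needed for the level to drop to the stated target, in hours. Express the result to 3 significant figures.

C₀ = Dose / Vd = 614.0 / 28.3 = 21.70 mg/L
k = ln2 / t½ = 0.693147 / 8.36 = 0.08291 h⁻¹
t = ln(C₀ / C) / k = ln(21.70 / 2.14) / 0.08291
  = ln(10.14) / 0.08291 = 2.316 / 0.08291 = 27.93 h

27.9 h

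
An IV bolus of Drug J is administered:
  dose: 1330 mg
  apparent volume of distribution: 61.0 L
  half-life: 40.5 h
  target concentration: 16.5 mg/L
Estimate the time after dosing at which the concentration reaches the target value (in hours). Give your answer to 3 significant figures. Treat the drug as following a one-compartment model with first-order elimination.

16.3 h

C₀ = Dose / Vd = 1330 / 61.0 = 21.80 mg/L
k = ln2 / t½ = 0.693147 / 40.5 = 0.01711 h⁻¹
t = ln(C₀ / C) / k = ln(21.80 / 16.5) / 0.01711
  = ln(1.321) / 0.01711 = 0.2784 / 0.01711 = 16.27 h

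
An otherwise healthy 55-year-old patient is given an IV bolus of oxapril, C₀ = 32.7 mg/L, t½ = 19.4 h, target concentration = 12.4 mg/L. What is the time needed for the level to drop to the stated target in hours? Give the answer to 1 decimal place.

27.1 h

k = ln2 / t½ = 0.693147 / 19.4 = 0.03573 h⁻¹
t = ln(C₀ / C) / k = ln(32.70 / 12.4) / 0.03573
  = ln(2.637) / 0.03573 = 0.9696 / 0.03573 = 27.14 h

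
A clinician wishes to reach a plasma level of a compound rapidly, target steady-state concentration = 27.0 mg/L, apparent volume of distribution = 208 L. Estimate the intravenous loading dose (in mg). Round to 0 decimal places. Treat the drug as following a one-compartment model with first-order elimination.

5616 mg

LD = Css × Vd = 27.0 × 208 = 5616 mg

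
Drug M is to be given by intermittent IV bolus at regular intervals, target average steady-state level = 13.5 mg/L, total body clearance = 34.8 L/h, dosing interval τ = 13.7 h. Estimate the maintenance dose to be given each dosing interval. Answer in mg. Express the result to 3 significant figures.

6440 mg

At steady state, Dose/τ = Css × CL.
Dose = Css × CL × τ = 13.5 × 34.80 × 13.7 = 6436 mg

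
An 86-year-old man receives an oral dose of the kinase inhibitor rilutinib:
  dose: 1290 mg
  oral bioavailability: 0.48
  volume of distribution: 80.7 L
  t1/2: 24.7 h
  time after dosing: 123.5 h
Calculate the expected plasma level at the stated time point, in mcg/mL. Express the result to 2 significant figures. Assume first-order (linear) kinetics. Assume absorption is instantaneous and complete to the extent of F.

0.24 mcg/mL

Amount reaching circulation = F × Dose = 0.48 × 1290 = 619.2 mg
C₀ = F·Dose / Vd = 619.2 / 80.7 = 7.673 mg/L
k = ln2 / t½ = 0.693147 / 24.7 = 0.02806 h⁻¹
t / t½ = 123.5 / 24.7 = 5 half-lives
C = C₀ × (1/2)^5 = 7.673 × 0.03125 = 0.2398 mg/L
(0.2398 mg/L = 0.2398 mcg/mL)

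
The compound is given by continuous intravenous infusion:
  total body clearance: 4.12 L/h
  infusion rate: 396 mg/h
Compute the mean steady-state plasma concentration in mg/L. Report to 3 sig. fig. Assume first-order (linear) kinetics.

96.1 mg/L

At steady state Css = R₀ / CL = 396 / 4.120 = 96.12 mg/L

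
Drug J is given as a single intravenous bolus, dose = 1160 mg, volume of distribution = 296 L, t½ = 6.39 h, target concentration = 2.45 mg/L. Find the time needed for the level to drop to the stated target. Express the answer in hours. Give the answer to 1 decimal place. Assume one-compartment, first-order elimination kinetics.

4.3 h

C₀ = Dose / Vd = 1160 / 296 = 3.919 mg/L
k = ln2 / t½ = 0.693147 / 6.39 = 0.1085 h⁻¹
t = ln(C₀ / C) / k = ln(3.919 / 2.45) / 0.1085
  = ln(1.600) / 0.1085 = 0.4700 / 0.1085 = 4.332 h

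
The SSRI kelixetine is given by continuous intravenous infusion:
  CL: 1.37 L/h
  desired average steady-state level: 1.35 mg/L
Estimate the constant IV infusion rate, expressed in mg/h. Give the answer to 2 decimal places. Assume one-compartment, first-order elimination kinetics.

At steady state, infusion rate R₀ = Css × CL = 1.35 × 1.370 = 1.850 mg/h

1.85 mg/h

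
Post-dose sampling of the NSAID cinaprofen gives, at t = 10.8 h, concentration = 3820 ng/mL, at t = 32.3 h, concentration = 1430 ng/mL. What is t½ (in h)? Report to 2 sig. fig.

15 h

k = ln(C₁/C₂) / (t₂ − t₁) = ln(3820/1430) / (32.3 − 10.8)
  = 0.9826 / 21.50 = 0.04570 h⁻¹
t½ = ln2 / k = 0.693147 / 0.04570 = 15.17 h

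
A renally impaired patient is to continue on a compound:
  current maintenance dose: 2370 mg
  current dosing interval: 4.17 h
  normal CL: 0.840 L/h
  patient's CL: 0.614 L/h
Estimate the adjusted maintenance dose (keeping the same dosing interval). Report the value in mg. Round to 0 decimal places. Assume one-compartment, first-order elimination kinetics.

To keep the same average steady-state level, dosing rate must scale with clearance.
CL ratio = 0.614 / 0.840 = 0.7310
New dose (same interval) = 2370 × 0.7310 = 1732 mg

1732 mg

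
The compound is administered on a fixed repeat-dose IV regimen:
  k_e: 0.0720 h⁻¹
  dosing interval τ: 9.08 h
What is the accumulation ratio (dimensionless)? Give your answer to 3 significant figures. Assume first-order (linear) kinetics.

2.08

e^(−kτ) = e^(−0.07200 × 9.08) = 0.5201
Accumulation ratio R = 1 / (1 − e^(−kτ)) = 1 / (1 − 0.5201) = 2.084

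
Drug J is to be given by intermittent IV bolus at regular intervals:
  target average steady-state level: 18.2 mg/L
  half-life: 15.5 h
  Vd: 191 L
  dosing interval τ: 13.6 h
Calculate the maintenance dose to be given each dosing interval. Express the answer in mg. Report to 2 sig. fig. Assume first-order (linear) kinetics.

2100 mg

k = ln2 / t½ = 0.693147 / 15.5 = 0.04472 h⁻¹
CL = k × Vd = 0.04472 × 191 = 8.542 L/h
At steady state, Dose/τ = Css × CL.
Dose = Css × CL × τ = 18.2 × 8.542 × 13.6 = 2114 mg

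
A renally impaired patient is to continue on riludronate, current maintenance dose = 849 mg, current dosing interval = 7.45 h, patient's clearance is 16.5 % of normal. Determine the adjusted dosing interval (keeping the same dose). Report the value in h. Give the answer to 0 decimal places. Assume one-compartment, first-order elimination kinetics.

45 h

To keep the same average steady-state level, dosing rate must scale with clearance.
CL ratio = 16.5 / 100 = 0.1650
New interval (same dose) = 7.45 / 0.1650 = 45.15 h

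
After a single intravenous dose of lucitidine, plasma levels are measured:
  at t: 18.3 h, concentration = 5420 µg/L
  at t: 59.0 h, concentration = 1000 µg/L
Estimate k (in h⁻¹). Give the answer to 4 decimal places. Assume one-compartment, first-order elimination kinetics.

k = ln(C₁/C₂) / (t₂ − t₁) = ln(5420/1000) / (59.0 − 18.3)
  = 1.690 / 40.70 = 0.04152 h⁻¹

0.0415 h⁻¹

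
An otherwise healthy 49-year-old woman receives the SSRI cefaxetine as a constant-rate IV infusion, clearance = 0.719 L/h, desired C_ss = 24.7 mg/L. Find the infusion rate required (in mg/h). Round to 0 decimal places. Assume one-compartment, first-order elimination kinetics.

At steady state, infusion rate R₀ = Css × CL = 24.7 × 0.7190 = 17.76 mg/h

18 mg/h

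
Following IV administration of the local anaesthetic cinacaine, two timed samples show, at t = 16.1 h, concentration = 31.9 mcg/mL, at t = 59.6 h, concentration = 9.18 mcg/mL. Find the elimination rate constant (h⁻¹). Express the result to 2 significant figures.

k = ln(C₁/C₂) / (t₂ − t₁) = ln(31.9/9.18) / (59.6 − 16.1)
  = 1.246 / 43.50 = 0.02864 h⁻¹

0.029 h⁻¹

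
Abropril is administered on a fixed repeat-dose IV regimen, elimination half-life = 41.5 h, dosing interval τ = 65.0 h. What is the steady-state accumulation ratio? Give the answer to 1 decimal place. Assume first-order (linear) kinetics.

1.5

k = ln2 / t½ = 0.693147 / 41.5 = 0.01670 h⁻¹
e^(−kτ) = e^(−0.01670 × 65.0) = 0.3377
Accumulation ratio R = 1 / (1 − e^(−kτ)) = 1 / (1 − 0.3377) = 1.510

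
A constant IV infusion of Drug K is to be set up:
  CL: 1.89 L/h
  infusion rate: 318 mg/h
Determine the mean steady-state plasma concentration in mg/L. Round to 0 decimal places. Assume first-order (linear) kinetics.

168 mg/L

At steady state Css = R₀ / CL = 318 / 1.890 = 168.3 mg/L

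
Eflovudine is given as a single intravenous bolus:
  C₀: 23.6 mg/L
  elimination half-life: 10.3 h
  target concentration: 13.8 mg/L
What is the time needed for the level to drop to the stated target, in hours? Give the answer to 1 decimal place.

8.0 h

k = ln2 / t½ = 0.693147 / 10.3 = 0.06730 h⁻¹
t = ln(C₀ / C) / k = ln(23.60 / 13.8) / 0.06730
  = ln(1.710) / 0.06730 = 0.5365 / 0.06730 = 7.972 h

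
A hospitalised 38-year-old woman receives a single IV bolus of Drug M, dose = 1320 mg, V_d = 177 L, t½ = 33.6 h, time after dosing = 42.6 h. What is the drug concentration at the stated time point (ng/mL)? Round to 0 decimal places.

C₀ = Dose / Vd = 1320 / 177 = 7.458 mg/L
k = ln2 / t½ = 0.693147 / 33.6 = 0.02063 h⁻¹
C = C₀ · e^(−k·t) = 7.458 × e^(−0.02063 × 42.6)
  = 7.458 × 0.4153 = 3.097 mg/L
Convert: 3.097 mg/L × 1000 = 3097 ng/mL

3097 ng/mL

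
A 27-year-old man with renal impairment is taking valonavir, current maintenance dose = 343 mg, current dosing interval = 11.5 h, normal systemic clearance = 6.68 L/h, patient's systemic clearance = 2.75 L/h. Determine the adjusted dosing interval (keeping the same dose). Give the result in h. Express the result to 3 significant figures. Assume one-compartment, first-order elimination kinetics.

27.9 h

To keep the same average steady-state level, dosing rate must scale with clearance.
CL ratio = 2.75 / 6.68 = 0.4117
New interval (same dose) = 11.5 / 0.4117 = 27.93 h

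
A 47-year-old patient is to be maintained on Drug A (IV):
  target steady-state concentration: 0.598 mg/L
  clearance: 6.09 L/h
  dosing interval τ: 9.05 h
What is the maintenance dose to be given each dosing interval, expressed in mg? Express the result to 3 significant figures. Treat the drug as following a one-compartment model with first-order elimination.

At steady state, Dose/τ = Css × CL.
Dose = Css × CL × τ = 0.598 × 6.090 × 9.05 = 32.96 mg

33.0 mg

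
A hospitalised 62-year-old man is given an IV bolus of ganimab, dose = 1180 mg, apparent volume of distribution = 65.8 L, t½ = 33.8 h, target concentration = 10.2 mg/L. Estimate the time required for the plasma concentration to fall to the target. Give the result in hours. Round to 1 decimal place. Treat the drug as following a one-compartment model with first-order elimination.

C₀ = Dose / Vd = 1180 / 65.8 = 17.93 mg/L
k = ln2 / t½ = 0.693147 / 33.8 = 0.02051 h⁻¹
t = ln(C₀ / C) / k = ln(17.93 / 10.2) / 0.02051
  = ln(1.758) / 0.02051 = 0.5642 / 0.02051 = 27.51 h

27.5 h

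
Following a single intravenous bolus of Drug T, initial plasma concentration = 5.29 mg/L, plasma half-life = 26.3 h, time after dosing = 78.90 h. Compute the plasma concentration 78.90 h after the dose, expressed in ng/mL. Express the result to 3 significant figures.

k = ln2 / t½ = 0.693147 / 26.3 = 0.02636 h⁻¹
t / t½ = 78.90 / 26.3 = 3 half-lives
C = C₀ × (1/2)^3 = 5.290 × 0.1250 = 0.6613 mg/L
Convert: 0.6613 mg/L × 1000 = 661.3 ng/mL

661 ng/mL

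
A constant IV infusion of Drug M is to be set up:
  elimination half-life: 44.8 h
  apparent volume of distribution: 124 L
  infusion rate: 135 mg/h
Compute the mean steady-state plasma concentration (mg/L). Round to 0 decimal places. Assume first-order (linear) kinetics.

k = ln2 / t½ = 0.693147 / 44.8 = 0.01547 h⁻¹
CL = k × Vd = 0.01547 × 124 = 1.918 L/h
At steady state Css = R₀ / CL = 135 / 1.918 = 70.39 mg/L

70 mg/L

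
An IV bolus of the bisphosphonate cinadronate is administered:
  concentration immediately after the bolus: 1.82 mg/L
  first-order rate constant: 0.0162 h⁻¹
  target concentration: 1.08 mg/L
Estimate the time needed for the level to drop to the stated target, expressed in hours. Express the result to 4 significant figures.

32.21 h

t = ln(C₀ / C) / k = ln(1.820 / 1.08) / 0.01620
  = ln(1.685) / 0.01620 = 0.5218 / 0.01620 = 32.21 h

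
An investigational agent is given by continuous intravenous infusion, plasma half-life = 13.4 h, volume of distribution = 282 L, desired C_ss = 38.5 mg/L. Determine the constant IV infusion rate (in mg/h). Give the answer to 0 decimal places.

k = ln2 / t½ = 0.693147 / 13.4 = 0.05173 h⁻¹
CL = k × Vd = 0.05173 × 282 = 14.59 L/h
At steady state, infusion rate R₀ = Css × CL = 38.5 × 14.59 = 561.7 mg/h

562 mg/h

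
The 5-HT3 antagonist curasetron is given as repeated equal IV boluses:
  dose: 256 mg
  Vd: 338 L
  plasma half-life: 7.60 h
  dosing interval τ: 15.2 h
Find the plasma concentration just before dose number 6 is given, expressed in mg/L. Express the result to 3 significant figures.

0.252 mg/L

C₀ per dose = Dose / Vd = 256 / 338 = 0.7574 mg/L
k = ln2 / t½ = 0.693147 / 7.60 = 0.09120 h⁻¹
Fraction remaining after one interval: r = e^(−kτ) = e^(−0.09120 × 15.2) = 0.2500
Before dose 6, 5 doses have been given (aged 1τ, 2τ, 3τ, 4τ, 5τ).
C_trough = C₀ × (r + r² + … + r^5) = C₀ × r(1−r^5)/(1−r)
        = 0.7574 × 0.2500 × (1 − 0.0009766) / (1 − 0.2500) = 0.2522 mg/L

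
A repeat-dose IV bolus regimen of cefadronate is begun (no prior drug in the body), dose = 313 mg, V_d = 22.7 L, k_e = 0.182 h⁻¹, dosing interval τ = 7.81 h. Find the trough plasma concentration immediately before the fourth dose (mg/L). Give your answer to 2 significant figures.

4.3 mg/L

C₀ per dose = Dose / Vd = 313 / 22.7 = 13.79 mg/L
Fraction remaining after one interval: r = e^(−kτ) = e^(−0.1820 × 7.81) = 0.2414
Before dose 4, 3 doses have been given (aged 1τ, 2τ, 3τ).
C_trough = C₀ × (r + r² + … + r^3) = C₀ × r(1−r^3)/(1−r)
        = 13.79 × 0.2414 × (1 − 0.01407) / (1 − 0.2414) = 4.326 mg/L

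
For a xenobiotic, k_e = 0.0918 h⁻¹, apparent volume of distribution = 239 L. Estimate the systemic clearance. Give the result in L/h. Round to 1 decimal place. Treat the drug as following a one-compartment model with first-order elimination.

21.9 L/h

CL = k × Vd = 0.0918 × 239 = 21.94 L/h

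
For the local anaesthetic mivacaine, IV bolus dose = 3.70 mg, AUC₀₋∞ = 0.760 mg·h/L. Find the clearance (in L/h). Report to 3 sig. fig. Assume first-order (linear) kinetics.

4.87 L/h

CL = Dose / AUC = 3.70 / 0.760 = 4.868 L/h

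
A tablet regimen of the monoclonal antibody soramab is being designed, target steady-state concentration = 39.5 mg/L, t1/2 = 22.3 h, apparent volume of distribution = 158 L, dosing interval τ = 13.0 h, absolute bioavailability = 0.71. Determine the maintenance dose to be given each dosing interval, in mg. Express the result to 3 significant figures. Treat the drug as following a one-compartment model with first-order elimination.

3550 mg

k = ln2 / t½ = 0.693147 / 22.3 = 0.03108 h⁻¹
CL = k × Vd = 0.03108 × 158 = 4.911 L/h
At steady state, F × (Dose/τ) = Css × CL.
Dose = Css × CL × τ / F = 39.5 × 4.911 × 13.0 / 0.71 = 3552 mg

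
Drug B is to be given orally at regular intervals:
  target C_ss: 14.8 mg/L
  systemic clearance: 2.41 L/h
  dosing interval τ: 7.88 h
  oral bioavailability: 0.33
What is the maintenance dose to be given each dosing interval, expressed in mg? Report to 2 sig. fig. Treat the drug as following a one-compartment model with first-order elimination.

850 mg

At steady state, F × (Dose/τ) = Css × CL.
Dose = Css × CL × τ / F = 14.8 × 2.410 × 7.88 / 0.33 = 851.7 mg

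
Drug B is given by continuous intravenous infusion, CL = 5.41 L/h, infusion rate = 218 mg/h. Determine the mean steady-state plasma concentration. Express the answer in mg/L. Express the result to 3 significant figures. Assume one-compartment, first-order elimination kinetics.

At steady state Css = R₀ / CL = 218 / 5.410 = 40.30 mg/L

40.3 mg/L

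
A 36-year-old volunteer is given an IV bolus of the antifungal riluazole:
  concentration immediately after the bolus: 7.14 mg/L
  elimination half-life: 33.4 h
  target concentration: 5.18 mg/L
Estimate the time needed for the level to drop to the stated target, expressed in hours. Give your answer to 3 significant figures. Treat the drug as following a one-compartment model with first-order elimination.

15.5 h

k = ln2 / t½ = 0.693147 / 33.4 = 0.02075 h⁻¹
t = ln(C₀ / C) / k = ln(7.140 / 5.18) / 0.02075
  = ln(1.378) / 0.02075 = 0.3206 / 0.02075 = 15.45 h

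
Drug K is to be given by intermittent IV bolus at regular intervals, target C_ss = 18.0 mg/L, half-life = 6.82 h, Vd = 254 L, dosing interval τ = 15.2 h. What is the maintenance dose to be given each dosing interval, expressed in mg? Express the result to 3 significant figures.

k = ln2 / t½ = 0.693147 / 6.82 = 0.1016 h⁻¹
CL = k × Vd = 0.1016 × 254 = 25.81 L/h
At steady state, Dose/τ = Css × CL.
Dose = Css × CL × τ = 18.0 × 25.81 × 15.2 = 7062 mg

7060 mg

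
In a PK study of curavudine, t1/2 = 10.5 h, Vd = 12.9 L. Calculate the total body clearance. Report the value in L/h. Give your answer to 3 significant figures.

0.852 L/h

k = ln2 / t½ = 0.693147 / 10.5 = 0.06601 h⁻¹
CL = k × Vd = 0.06601 × 12.9 = 0.8515 L/h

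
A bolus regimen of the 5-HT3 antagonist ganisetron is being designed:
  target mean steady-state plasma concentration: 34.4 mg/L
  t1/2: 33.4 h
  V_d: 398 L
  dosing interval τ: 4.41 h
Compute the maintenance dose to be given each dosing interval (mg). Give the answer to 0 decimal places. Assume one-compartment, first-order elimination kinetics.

k = ln2 / t½ = 0.693147 / 33.4 = 0.02075 h⁻¹
CL = k × Vd = 0.02075 × 398 = 8.259 L/h
At steady state, Dose/τ = Css × CL.
Dose = Css × CL × τ = 34.4 × 8.259 × 4.41 = 1253 mg

1253 mg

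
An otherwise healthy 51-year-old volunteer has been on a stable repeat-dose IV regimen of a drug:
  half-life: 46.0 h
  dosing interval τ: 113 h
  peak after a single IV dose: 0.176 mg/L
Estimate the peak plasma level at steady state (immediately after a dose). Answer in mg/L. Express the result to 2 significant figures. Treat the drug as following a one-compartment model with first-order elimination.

0.22 mg/L

k = ln2 / t½ = 0.693147 / 46.0 = 0.01507 h⁻¹
e^(−kτ) = e^(−0.01507 × 113) = 0.1822
Accumulation ratio R = 1 / (1 − e^(−kτ)) = 1 / (1 − 0.1822) = 1.223
Steady-state peak = C₀ × R = 0.176 × 1.223 = 0.2152 mg/L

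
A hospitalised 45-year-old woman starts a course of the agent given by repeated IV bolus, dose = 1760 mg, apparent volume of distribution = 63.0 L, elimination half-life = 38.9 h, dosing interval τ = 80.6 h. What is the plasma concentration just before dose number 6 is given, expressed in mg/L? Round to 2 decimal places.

C₀ per dose = Dose / Vd = 1760 / 63.0 = 27.94 mg/L
k = ln2 / t½ = 0.693147 / 38.9 = 0.01782 h⁻¹
Fraction remaining after one interval: r = e^(−kτ) = e^(−0.01782 × 80.6) = 0.2378
Before dose 6, 5 doses have been given (aged 1τ, 2τ, 3τ, 4τ, 5τ).
C_trough = C₀ × (r + r² + … + r^5) = C₀ × r(1−r^5)/(1−r)
        = 27.94 × 0.2378 × (1 − 0.0007604) / (1 − 0.2378) = 8.710 mg/L

8.71 mg/L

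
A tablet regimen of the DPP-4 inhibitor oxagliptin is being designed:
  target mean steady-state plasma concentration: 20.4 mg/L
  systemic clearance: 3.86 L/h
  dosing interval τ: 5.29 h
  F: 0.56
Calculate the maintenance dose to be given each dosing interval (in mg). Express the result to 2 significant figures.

740 mg

At steady state, F × (Dose/τ) = Css × CL.
Dose = Css × CL × τ / F = 20.4 × 3.860 × 5.29 / 0.56 = 743.8 mg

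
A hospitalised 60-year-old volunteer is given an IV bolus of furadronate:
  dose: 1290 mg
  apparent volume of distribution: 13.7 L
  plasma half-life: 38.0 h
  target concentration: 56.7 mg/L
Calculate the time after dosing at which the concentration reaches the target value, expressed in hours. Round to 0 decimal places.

C₀ = Dose / Vd = 1290 / 13.7 = 94.16 mg/L
k = ln2 / t½ = 0.693147 / 38.0 = 0.01824 h⁻¹
t = ln(C₀ / C) / k = ln(94.16 / 56.7) / 0.01824
  = ln(1.661) / 0.01824 = 0.5074 / 0.01824 = 27.82 h

28 h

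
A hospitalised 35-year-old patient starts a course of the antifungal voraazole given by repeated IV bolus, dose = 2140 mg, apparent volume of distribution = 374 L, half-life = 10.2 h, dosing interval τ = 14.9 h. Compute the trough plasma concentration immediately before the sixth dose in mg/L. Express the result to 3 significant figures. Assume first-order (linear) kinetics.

C₀ per dose = Dose / Vd = 2140 / 374 = 5.722 mg/L
k = ln2 / t½ = 0.693147 / 10.2 = 0.06796 h⁻¹
Fraction remaining after one interval: r = e^(−kτ) = e^(−0.06796 × 14.9) = 0.3633
Before dose 6, 5 doses have been given (aged 1τ, 2τ, 3τ, 4τ, 5τ).
C_trough = C₀ × (r + r² + … + r^5) = C₀ × r(1−r^5)/(1−r)
        = 5.722 × 0.3633 × (1 − 0.006329) / (1 − 0.3633) = 3.244 mg/L

3.24 mg/L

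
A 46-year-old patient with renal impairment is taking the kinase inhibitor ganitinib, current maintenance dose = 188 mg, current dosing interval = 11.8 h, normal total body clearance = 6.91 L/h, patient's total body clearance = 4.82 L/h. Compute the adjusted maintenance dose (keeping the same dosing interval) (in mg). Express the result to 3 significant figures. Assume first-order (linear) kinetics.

131 mg

To keep the same average steady-state level, dosing rate must scale with clearance.
CL ratio = 4.82 / 6.91 = 0.6975
New dose (same interval) = 188 × 0.6975 = 131.1 mg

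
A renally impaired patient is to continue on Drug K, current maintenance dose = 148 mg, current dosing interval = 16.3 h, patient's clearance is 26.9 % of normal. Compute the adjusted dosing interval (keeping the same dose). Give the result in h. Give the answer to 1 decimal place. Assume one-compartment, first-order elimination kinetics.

60.6 h

To keep the same average steady-state level, dosing rate must scale with clearance.
CL ratio = 26.9 / 100 = 0.2690
New interval (same dose) = 16.3 / 0.2690 = 60.59 h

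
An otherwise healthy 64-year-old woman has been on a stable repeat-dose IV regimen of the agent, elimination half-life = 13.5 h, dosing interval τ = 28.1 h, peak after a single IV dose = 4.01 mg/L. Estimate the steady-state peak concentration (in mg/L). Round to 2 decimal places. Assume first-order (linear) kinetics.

k = ln2 / t½ = 0.693147 / 13.5 = 0.05134 h⁻¹
e^(−kτ) = e^(−0.05134 × 28.1) = 0.2363
Accumulation ratio R = 1 / (1 − e^(−kτ)) = 1 / (1 − 0.2363) = 1.309
Steady-state peak = C₀ × R = 4.01 × 1.309 = 5.249 mg/L

5.25 mg/L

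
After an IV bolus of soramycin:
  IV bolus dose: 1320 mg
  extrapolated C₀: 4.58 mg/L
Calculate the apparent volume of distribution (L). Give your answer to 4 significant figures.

288.2 L

Vd = Dose / C₀ = 1320 / 4.58 = 288.2 L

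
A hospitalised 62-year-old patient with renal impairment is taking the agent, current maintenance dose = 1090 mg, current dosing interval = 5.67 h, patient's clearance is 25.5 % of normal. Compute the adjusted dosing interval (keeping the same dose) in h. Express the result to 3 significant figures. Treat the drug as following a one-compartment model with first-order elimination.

22.2 h

To keep the same average steady-state level, dosing rate must scale with clearance.
CL ratio = 25.5 / 100 = 0.2550
New interval (same dose) = 5.67 / 0.2550 = 22.24 h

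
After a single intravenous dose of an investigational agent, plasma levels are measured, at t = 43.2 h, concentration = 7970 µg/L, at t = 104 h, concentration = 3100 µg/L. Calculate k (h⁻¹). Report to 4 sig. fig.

k = ln(C₁/C₂) / (t₂ − t₁) = ln(7970/3100) / (104 − 43.2)
  = 0.9443 / 60.80 = 0.01553 h⁻¹

0.01553 h⁻¹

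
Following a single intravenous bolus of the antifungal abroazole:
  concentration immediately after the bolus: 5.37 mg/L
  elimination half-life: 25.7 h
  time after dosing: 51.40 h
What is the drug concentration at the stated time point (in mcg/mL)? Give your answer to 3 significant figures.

1.34 mcg/mL

k = ln2 / t½ = 0.693147 / 25.7 = 0.02697 h⁻¹
t / t½ = 51.40 / 25.7 = 2 half-lives
C = C₀ × (1/2)^2 = 5.370 × 0.2500 = 1.343 mg/L
(1.343 mg/L = 1.343 mcg/mL)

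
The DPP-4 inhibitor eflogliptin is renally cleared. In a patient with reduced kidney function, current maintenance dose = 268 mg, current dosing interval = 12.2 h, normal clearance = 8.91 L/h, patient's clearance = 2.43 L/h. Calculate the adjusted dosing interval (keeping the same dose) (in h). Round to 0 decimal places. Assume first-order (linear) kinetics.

To keep the same average steady-state level, dosing rate must scale with clearance.
CL ratio = 2.43 / 8.91 = 0.2727
New interval (same dose) = 12.2 / 0.2727 = 44.74 h

45 h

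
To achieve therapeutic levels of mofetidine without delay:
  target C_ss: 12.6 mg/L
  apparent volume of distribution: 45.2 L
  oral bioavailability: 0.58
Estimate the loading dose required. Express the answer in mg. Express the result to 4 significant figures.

LD = Css × Vd / F = 12.6 × 45.2 / 0.58 = 981.9 mg

981.9 mg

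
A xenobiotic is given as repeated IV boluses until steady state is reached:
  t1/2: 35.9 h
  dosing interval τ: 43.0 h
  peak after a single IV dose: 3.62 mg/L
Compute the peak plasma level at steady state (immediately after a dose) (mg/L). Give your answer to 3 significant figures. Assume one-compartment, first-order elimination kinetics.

6.42 mg/L

k = ln2 / t½ = 0.693147 / 35.9 = 0.01931 h⁻¹
e^(−kτ) = e^(−0.01931 × 43.0) = 0.4359
Accumulation ratio R = 1 / (1 − e^(−kτ)) = 1 / (1 − 0.4359) = 1.773
Steady-state peak = C₀ × R = 3.62 × 1.773 = 6.418 mg/L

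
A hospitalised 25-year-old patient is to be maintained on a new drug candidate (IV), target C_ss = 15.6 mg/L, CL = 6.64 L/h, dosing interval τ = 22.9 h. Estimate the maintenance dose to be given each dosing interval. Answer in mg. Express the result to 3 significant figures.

2370 mg

At steady state, Dose/τ = Css × CL.
Dose = Css × CL × τ = 15.6 × 6.640 × 22.9 = 2372 mg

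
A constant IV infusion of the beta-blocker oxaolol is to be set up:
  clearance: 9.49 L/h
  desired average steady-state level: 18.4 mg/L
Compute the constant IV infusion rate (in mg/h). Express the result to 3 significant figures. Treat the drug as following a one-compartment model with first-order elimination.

At steady state, infusion rate R₀ = Css × CL = 18.4 × 9.490 = 174.6 mg/h

175 mg/h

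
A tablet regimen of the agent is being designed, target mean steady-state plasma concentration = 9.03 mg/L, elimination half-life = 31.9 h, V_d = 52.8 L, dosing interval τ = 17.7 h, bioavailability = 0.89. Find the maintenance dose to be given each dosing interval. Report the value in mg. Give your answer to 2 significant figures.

k = ln2 / t½ = 0.693147 / 31.9 = 0.02173 h⁻¹
CL = k × Vd = 0.02173 × 52.8 = 1.147 L/h
At steady state, F × (Dose/τ) = Css × CL.
Dose = Css × CL × τ / F = 9.03 × 1.147 × 17.7 / 0.89 = 206.0 mg

210 mg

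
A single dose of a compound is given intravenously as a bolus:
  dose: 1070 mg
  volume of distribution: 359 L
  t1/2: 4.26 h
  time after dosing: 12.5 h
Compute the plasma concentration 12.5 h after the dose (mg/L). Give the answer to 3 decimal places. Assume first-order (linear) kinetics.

0.390 mg/L

C₀ = Dose / Vd = 1070 / 359 = 2.981 mg/L
k = ln2 / t½ = 0.693147 / 4.26 = 0.1627 h⁻¹
C = C₀ · e^(−k·t) = 2.981 × e^(−0.1627 × 12.5)
  = 2.981 × 0.1308 = 0.3899 mg/L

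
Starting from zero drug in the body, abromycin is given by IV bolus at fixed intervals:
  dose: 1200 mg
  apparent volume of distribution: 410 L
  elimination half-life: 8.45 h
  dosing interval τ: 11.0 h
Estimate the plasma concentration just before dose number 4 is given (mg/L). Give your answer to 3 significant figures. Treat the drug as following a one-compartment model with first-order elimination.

C₀ per dose = Dose / Vd = 1200 / 410 = 2.927 mg/L
k = ln2 / t½ = 0.693147 / 8.45 = 0.08203 h⁻¹
Fraction remaining after one interval: r = e^(−kτ) = e^(−0.08203 × 11.0) = 0.4056
Before dose 4, 3 doses have been given (aged 1τ, 2τ, 3τ).
C_trough = C₀ × (r + r² + … + r^3) = C₀ × r(1−r^3)/(1−r)
        = 2.927 × 0.4056 × (1 − 0.06673) / (1 − 0.4056) = 1.864 mg/L

1.86 mg/L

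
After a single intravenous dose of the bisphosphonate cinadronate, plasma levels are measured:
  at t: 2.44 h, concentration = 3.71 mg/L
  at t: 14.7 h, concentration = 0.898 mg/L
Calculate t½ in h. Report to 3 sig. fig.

k = ln(C₁/C₂) / (t₂ − t₁) = ln(3.71/0.898) / (14.7 − 2.44)
  = 1.419 / 12.26 = 0.1157 h⁻¹
t½ = ln2 / k = 0.693147 / 0.1157 = 5.991 h

5.99 h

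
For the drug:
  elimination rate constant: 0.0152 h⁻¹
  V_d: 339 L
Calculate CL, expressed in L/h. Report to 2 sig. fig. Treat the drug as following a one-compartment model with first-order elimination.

CL = k × Vd = 0.0152 × 339 = 5.153 L/h

5.2 L/h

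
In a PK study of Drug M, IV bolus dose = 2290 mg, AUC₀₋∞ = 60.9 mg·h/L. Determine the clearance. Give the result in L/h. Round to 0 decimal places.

CL = Dose / AUC = 2290 / 60.9 = 37.60 L/h

38 L/h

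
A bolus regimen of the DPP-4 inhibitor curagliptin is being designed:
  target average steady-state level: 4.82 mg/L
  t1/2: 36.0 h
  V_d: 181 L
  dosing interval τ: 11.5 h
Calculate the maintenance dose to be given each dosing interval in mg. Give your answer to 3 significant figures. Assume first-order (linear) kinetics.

193 mg

k = ln2 / t½ = 0.693147 / 36.0 = 0.01925 h⁻¹
CL = k × Vd = 0.01925 × 181 = 3.484 L/h
At steady state, Dose/τ = Css × CL.
Dose = Css × CL × τ = 4.82 × 3.484 × 11.5 = 193.1 mg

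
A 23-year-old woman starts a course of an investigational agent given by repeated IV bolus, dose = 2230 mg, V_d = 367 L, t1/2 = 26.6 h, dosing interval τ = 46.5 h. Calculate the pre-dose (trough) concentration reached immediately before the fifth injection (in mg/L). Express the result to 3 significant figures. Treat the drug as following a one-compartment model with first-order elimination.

C₀ per dose = Dose / Vd = 2230 / 367 = 6.076 mg/L
k = ln2 / t½ = 0.693147 / 26.6 = 0.02606 h⁻¹
Fraction remaining after one interval: r = e^(−kτ) = e^(−0.02606 × 46.5) = 0.2977
Before dose 5, 4 doses have been given (aged 1τ, 2τ, 3τ, 4τ).
C_trough = C₀ × (r + r² + … + r^4) = C₀ × r(1−r^4)/(1−r)
        = 6.076 × 0.2977 × (1 − 0.007854) / (1 − 0.2977) = 2.555 mg/L

2.56 mg/L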